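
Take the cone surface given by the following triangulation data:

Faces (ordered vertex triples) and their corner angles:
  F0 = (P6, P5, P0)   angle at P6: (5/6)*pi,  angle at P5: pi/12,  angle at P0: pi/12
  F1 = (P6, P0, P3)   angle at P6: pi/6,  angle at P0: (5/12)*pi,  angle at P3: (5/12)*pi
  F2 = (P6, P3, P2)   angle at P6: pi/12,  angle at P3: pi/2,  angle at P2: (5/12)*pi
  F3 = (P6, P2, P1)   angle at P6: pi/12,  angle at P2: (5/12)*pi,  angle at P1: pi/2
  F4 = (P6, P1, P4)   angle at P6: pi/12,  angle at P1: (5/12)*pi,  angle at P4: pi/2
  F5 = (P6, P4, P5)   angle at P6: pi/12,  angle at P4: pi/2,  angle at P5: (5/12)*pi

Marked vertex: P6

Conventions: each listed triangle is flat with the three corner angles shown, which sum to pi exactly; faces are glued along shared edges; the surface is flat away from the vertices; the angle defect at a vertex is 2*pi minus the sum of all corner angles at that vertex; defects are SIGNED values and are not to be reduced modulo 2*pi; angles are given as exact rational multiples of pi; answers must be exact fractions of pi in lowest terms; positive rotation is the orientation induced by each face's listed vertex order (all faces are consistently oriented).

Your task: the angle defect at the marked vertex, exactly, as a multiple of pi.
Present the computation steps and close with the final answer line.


Sum of corner angles at P6: (4/3)*pi
defect = 2*pi - (4/3)*pi

Answer: defect(P6) = (2/3)*pi


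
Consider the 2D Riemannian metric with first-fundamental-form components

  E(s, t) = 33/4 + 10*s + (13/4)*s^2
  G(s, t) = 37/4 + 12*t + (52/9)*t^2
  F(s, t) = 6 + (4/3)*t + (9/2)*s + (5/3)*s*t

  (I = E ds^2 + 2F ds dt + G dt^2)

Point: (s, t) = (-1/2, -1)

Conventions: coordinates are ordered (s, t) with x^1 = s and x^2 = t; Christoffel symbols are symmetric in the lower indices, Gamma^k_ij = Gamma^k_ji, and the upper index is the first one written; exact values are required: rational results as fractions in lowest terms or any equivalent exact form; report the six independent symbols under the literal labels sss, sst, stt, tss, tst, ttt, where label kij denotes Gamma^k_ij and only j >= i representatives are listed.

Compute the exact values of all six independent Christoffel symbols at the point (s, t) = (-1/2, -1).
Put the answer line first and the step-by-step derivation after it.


Answer: Gamma_sss = 582/1001, Gamma_sst = 0, Gamma_stt = 456/1001, Gamma_tss = 24/77, Gamma_tst = 0, Gamma_ttt = -32/77

E = 65/16, F = 13/4, G = 109/36 at the point
E_s = 27/4, E_t = 0, F_s = 17/6, F_t = 1/2, G_s = 0, G_t = 4/9
EG - F^2 = 1001/576;  g^inv = (576/1001) * [[109/36, -13/4], [-13/4, 65/16]]
first-kind symbols [ij,l] = (1/2)(d_i g_jl + d_j g_il - d_l g_ij): [ss,s] = E_s/2 = 27/8, [ss,t] = F_s - E_t/2 = 17/6, [st,s] = E_t/2 = 0, [st,t] = G_s/2 = 0, [tt,s] = F_t - G_s/2 = 1/2, [tt,t] = G_t/2 = 2/9
Gamma^s_ij = (G*[ij,s] - F*[ij,t])/(EG - F^2), Gamma^t_ij = (E*[ij,t] - F*[ij,s])/(EG - F^2)


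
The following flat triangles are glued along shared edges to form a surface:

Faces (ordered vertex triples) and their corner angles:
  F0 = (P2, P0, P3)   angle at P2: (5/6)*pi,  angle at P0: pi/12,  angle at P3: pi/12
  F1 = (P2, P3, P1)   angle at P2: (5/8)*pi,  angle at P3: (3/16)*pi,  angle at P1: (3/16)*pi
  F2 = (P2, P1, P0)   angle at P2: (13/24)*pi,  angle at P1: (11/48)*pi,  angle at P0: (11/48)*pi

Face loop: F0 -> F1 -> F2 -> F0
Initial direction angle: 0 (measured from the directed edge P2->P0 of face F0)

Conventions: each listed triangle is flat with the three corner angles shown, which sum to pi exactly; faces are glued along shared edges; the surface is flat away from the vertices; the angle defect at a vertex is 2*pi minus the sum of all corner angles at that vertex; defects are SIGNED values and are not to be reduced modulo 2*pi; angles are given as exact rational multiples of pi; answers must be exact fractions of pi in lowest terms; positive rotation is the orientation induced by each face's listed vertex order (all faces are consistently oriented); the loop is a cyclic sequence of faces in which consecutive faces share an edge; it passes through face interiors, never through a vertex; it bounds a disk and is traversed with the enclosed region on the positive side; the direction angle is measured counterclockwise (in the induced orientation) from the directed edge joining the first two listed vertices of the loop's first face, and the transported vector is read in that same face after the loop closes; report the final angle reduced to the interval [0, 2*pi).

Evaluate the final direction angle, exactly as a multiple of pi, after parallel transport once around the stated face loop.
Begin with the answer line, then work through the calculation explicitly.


Answer: final direction angle = 0

enclosed vertex P2: corner angles sum to 2*pi, defect = 2*pi - 2*pi = 0
by Gauss-Bonnet the loop rotates the vector by the enclosed defect sum (positive orientation, mod 2*pi)
final angle = 0 + 0 = 0 (mod 2*pi)


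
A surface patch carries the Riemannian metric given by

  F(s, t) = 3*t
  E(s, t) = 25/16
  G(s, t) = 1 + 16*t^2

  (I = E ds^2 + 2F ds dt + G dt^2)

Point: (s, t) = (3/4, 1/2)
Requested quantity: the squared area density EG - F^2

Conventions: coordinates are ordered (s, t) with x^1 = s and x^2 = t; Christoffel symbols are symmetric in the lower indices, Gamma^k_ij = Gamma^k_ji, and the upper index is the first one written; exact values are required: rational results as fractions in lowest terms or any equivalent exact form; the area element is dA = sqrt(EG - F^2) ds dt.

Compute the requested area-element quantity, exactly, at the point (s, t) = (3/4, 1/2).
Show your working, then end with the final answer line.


E = 25/16, F = 3/2, G = 5; EG - F^2 = 89/16

Answer: EG - F^2 = 89/16


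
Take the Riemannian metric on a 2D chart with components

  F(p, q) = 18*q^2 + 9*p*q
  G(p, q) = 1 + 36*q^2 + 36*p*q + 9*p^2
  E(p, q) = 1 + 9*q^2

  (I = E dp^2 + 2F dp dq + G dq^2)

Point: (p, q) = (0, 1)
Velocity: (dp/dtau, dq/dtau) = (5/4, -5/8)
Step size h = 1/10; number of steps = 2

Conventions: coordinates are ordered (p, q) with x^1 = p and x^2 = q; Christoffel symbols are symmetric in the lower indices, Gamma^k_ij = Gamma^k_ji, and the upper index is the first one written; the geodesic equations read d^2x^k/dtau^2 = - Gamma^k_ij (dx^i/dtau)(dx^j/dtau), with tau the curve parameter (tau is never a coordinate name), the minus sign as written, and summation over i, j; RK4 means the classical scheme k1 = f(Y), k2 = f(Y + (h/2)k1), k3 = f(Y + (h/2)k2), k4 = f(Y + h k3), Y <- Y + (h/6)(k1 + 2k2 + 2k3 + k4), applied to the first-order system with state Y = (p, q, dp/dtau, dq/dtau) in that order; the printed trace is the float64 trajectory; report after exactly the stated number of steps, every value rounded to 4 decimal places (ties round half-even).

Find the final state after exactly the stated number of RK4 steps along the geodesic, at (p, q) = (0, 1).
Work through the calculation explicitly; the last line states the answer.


f(Y) = (dp/dtau, dq/dtau, -Gamma^p_ij Y'^i Y'^j, -Gamma^q_ij Y'^i Y'^j) with the Gammas evaluated at the stage position; h = 0.100000; intermediate values shown to 6 dp
step 0: p = 0.0000, q = 1.0000, dp/dtau = 1.2500, dq/dtau = -0.6250
step 1:
  k1: at (p, q) = (0.000000, 1.000000), (dp/dtau, dq/dtau) = (1.250000, -0.625000); Gamma_ppp = 0.000000, Gamma_ppq = 0.195652, Gamma_pqq = 0.391304, Gamma_qpp = 0.000000, Gamma_qpq = 0.391304, Gamma_qqq = 0.782609; k1 = (1.250000, -0.625000, 0.152853, 0.305707)
  k2: at (p, q) = (0.062500, 0.968750), (dp/dtau, dq/dtau) = (1.257643, -0.609715); Gamma_ppp = 0.000000, Gamma_ppq = 0.191847, Gamma_pqq = 0.383695, Gamma_qpp = 0.000000, Gamma_qpq = 0.396072, Gamma_qqq = 0.792144; k2 = (1.257643, -0.609715, 0.151579, 0.312937)
  k3: at (p, q) = (0.062882, 0.969514), (dp/dtau, dq/dtau) = (1.257579, -0.609353); Gamma_ppp = 0.000000, Gamma_ppq = 0.191652, Gamma_pqq = 0.383305, Gamma_qpp = 0.000000, Gamma_qpq = 0.395735, Gamma_qqq = 0.791470; k3 = (1.257579, -0.609353, 0.151405, 0.312629)
  k4: at (p, q) = (0.125758, 0.939065), (dp/dtau, dq/dtau) = (1.265140, -0.593737); Gamma_ppp = 0.000000, Gamma_ppq = 0.187494, Gamma_pqq = 0.374987, Gamma_qpp = 0.000000, Gamma_qpq = 0.400096, Gamma_qqq = 0.800192; k4 = (1.265140, -0.593737, 0.149484, 0.318986)
  Y <- Y + (h/6)(k1 + 2k2 + 2k3 + k4): p = 0.1258, q = 0.9391, dp/dtau = 1.2651, dq/dtau = -0.5937
step 2:
  k1: at (p, q) = (0.125760, 0.939052), (dp/dtau, dq/dtau) = (1.265138, -0.593736); Gamma_ppp = 0.000000, Gamma_ppq = 0.187495, Gamma_pqq = 0.374991, Gamma_qpp = 0.000000, Gamma_qpq = 0.400101, Gamma_qqq = 0.800201; k1 = (1.265138, -0.593736, 0.149485, 0.318989)
  k2: at (p, q) = (0.189017, 0.909365), (dp/dtau, dq/dtau) = (1.272613, -0.577787); Gamma_ppp = 0.000000, Gamma_ppq = 0.183004, Gamma_pqq = 0.366008, Gamma_qpp = 0.000000, Gamma_qpq = 0.404046, Gamma_qqq = 0.808092; k2 = (1.272613, -0.577787, 0.146938, 0.324418)
  k3: at (p, q) = (0.189390, 0.910163), (dp/dtau, dq/dtau) = (1.272485, -0.577515); Gamma_ppp = 0.000000, Gamma_ppq = 0.182820, Gamma_pqq = 0.365640, Gamma_qpp = 0.000000, Gamma_qpq = 0.403682, Gamma_qqq = 0.807364; k3 = (1.272485, -0.577515, 0.146752, 0.324040)
  k4: at (p, q) = (0.253008, 0.881301), (dp/dtau, dq/dtau) = (1.279814, -0.561332); Gamma_ppp = 0.000000, Gamma_ppq = 0.178023, Gamma_pqq = 0.356046, Gamma_qpp = 0.000000, Gamma_qpq = 0.407154, Gamma_qqq = 0.814308; k4 = (1.279814, -0.561332, 0.143596, 0.328416)
  Y <- Y + (h/6)(k1 + 2k2 + 2k3 + k4): p = 0.2530, q = 0.8813, dp/dtau = 1.2798, dq/dtau = -0.5613

Answer: p = 0.2530, q = 0.8813, dp/dtau = 1.2798, dq/dtau = -0.5613


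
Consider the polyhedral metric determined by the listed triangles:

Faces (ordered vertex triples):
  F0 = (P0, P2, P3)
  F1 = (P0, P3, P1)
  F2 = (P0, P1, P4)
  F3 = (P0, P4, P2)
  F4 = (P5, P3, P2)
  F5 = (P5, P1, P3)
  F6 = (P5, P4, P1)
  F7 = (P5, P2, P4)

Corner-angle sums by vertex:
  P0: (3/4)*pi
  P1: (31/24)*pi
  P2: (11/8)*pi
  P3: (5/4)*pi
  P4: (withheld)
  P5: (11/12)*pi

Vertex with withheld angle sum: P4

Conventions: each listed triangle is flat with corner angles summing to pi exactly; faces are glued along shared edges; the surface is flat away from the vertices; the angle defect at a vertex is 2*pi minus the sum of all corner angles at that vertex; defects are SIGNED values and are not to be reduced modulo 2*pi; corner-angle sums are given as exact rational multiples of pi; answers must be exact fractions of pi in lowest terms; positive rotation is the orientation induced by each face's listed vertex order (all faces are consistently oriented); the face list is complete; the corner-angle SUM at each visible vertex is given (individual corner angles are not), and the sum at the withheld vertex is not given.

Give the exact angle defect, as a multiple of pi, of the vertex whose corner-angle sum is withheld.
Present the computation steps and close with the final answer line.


V = 6, E = 12, F = 8; chi = V - E + F = 2
Gauss-Bonnet: total defect = 2*pi*chi = 4*pi; visible defects sum to (53/12)*pi

Answer: defect(P4) = (-5/12)*pi


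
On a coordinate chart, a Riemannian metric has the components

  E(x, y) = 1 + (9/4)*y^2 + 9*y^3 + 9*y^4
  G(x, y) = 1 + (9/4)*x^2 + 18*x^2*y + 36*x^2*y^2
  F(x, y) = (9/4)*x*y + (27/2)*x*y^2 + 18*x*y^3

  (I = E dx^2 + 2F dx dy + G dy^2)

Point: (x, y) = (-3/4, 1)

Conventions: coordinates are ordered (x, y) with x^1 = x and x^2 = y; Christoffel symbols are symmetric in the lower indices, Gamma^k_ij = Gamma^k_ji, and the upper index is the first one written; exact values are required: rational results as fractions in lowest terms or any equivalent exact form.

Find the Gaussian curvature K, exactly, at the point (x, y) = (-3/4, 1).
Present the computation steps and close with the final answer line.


E = 85/4, F = -405/16, G = 2089/64, EG - F^2 = 3385/64 at the point
E_x = 0, E_y = 135/2, F_x = 135/4, F_y = -999/16, G_x = -675/8, G_y = 405/8
E_yy = 333/2, F_xy = 333/4, G_xx = 225/2
Using the Brioschi determinant formula for K from the metric derivatives:
M1 = [[-E_yy/2 + F_xy - G_xx/2, E_x/2, F_x - E_y/2], [F_y - G_x/2, E, F], [G_y/2, F, G]] = [[-225/4, 0, 0], [-81/4, 85/4, -405/16], [405/16, -405/16, 2089/64]]; det M1 = -761625/256
M2 = [[0, E_y/2, G_x/2], [E_y/2, E, F], [G_x/2, F, G]] = [[0, 135/4, -675/16], [135/4, 85/4, -405/16], [-675/16, -405/16, 2089/64]]; det M2 = -747225/256
det M1 - det M2 = -225/4; K = -225/4 / (3385/64)^2 = -9216/458329

Answer: K = -9216/458329


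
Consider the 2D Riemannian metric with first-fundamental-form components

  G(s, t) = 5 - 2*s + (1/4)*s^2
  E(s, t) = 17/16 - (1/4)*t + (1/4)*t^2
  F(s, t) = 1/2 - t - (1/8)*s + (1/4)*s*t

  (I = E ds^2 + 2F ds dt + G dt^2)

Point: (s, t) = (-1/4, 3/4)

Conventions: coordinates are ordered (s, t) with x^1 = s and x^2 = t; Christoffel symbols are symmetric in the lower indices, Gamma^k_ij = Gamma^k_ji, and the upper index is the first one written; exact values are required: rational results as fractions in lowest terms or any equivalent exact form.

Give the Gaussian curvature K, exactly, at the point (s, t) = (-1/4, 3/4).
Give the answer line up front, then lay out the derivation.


Answer: K = -256/31329

E = 65/64, F = -17/64, G = 353/64, EG - F^2 = 177/32 at the point
E_s = 0, E_t = 1/8, F_s = 1/16, F_t = -17/16, G_s = -17/8, G_t = 0
E_tt = 1/2, F_st = 1/4, G_ss = 1/2
Evaluate Brioschi's two determinant matrices M1, M2 and divide by (EG - F^2)^2.
M1 = [[-E_tt/2 + F_st - G_ss/2, E_s/2, F_s - E_t/2], [F_t - G_s/2, E, F], [G_t/2, F, G]] = [[-1/4, 0, 0], [0, 65/64, -17/64], [0, -17/64, 353/64]]; det M1 = -177/128
M2 = [[0, E_t/2, G_s/2], [E_t/2, E, F], [G_s/2, F, G]] = [[0, 1/16, -17/16], [1/16, 65/64, -17/64], [-17/16, -17/64, 353/64]]; det M2 = -145/128
det M1 - det M2 = -1/4; K = -1/4 / (177/32)^2 = -256/31329


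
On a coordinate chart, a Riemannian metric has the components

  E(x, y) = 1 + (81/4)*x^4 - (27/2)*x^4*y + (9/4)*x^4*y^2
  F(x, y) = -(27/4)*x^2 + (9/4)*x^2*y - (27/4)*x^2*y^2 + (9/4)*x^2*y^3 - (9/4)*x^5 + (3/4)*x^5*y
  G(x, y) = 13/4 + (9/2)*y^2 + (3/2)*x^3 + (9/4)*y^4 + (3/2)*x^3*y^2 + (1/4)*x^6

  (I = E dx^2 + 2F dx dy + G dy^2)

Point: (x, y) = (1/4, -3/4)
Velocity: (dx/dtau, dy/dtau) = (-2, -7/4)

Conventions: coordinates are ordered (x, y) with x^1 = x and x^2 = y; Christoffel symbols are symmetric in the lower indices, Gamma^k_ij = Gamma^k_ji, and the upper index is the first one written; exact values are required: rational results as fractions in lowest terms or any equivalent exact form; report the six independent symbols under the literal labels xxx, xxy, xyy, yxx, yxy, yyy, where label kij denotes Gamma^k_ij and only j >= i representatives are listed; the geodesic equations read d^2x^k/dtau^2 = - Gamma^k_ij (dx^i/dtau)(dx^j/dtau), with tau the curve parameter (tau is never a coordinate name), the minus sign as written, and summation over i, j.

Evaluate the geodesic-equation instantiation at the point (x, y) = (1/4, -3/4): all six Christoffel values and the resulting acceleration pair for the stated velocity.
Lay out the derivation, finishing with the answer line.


E = 18409/16384, F = -13545/16384, G = 106985/16384 at the point
E_x = 2025/1024, E_y = -135/2048, F_x = -27225/4096, F_y = 4143/4096, G_x = 903/2048, G_y = -2709/256
EG - F^2 = 54505/8192;  g^inv = (8192/54505) * [[106985/16384, 13545/16384], [13545/16384, 18409/16384]]
first-kind symbols [ij,l] = (1/2)(d_i g_jl + d_j g_il - d_l g_ij): [xx,x] = E_x/2 = 2025/2048, [xx,y] = F_x - E_y/2 = -13545/2048, [xy,x] = E_y/2 = -135/4096, [xy,y] = G_x/2 = 903/4096, [yy,x] = F_y - G_x/2 = 405/512, [yy,y] = G_y/2 = -2709/512
Gamma^x_ij = (G*[ij,x] - F*[ij,y])/(EG - F^2), Gamma^y_ij = (E*[ij,y] - F*[ij,x])/(EG - F^2)
Gamma_xxx = 1620/10901, Gamma_xxy = -54/10901, Gamma_xyy = 1296/10901, Gamma_yxx = -10836/10901, Gamma_yxy = 1806/54505, Gamma_yyy = -43344/54505
d^2x/dtau^2 = -(Gamma_xxx*(-2)^2 + 2*Gamma_xxy*(-2)*(-7/4) + Gamma_xyy*(-7/4)^2) = -10071/10901
d^2y/dtau^2 = -(Gamma_yxx*(-2)^2 + 2*Gamma_yxy*(-2)*(-7/4) + Gamma_yyy*(-7/4)^2) = 336819/54505

Answer: Gamma_xxx = 1620/10901, Gamma_xxy = -54/10901, Gamma_xyy = 1296/10901, Gamma_yxx = -10836/10901, Gamma_yxy = 1806/54505, Gamma_yyy = -43344/54505; accelerations (d^2x/dtau^2, d^2y/dtau^2) = (-10071/10901, 336819/54505)


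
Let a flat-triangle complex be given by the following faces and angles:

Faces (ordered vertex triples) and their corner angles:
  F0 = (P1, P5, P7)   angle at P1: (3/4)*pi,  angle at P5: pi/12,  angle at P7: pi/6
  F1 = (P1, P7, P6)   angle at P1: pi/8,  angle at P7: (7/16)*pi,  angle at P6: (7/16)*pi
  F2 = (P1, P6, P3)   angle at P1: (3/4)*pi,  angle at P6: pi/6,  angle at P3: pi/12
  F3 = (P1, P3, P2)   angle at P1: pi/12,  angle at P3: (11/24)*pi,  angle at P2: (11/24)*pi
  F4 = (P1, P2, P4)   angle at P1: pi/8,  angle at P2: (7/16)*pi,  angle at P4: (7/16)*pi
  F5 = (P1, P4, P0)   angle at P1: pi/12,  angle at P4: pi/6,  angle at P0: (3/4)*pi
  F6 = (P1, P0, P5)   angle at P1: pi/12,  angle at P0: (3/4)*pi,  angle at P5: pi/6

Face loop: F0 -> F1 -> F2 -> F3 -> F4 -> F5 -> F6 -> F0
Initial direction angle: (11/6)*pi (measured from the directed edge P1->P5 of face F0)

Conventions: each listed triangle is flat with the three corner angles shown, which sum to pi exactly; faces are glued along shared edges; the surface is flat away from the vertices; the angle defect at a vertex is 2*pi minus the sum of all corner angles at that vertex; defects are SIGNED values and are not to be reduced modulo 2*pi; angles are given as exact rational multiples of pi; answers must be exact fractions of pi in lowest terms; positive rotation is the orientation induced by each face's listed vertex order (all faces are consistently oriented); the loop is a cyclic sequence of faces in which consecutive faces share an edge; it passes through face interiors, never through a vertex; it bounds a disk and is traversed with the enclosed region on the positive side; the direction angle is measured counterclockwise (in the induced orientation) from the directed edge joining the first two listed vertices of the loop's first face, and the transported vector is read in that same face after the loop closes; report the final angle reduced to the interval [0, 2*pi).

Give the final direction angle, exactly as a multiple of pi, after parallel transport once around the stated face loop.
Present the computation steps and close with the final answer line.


enclosed vertex P1: corner angles sum to 2*pi, defect = 2*pi - 2*pi = 0
holonomy = initial angle + sum of enclosed defects (mod 2*pi), positive in the induced orientation
final angle = (11/6)*pi + 0 = (11/6)*pi (mod 2*pi)

Answer: final direction angle = (11/6)*pi


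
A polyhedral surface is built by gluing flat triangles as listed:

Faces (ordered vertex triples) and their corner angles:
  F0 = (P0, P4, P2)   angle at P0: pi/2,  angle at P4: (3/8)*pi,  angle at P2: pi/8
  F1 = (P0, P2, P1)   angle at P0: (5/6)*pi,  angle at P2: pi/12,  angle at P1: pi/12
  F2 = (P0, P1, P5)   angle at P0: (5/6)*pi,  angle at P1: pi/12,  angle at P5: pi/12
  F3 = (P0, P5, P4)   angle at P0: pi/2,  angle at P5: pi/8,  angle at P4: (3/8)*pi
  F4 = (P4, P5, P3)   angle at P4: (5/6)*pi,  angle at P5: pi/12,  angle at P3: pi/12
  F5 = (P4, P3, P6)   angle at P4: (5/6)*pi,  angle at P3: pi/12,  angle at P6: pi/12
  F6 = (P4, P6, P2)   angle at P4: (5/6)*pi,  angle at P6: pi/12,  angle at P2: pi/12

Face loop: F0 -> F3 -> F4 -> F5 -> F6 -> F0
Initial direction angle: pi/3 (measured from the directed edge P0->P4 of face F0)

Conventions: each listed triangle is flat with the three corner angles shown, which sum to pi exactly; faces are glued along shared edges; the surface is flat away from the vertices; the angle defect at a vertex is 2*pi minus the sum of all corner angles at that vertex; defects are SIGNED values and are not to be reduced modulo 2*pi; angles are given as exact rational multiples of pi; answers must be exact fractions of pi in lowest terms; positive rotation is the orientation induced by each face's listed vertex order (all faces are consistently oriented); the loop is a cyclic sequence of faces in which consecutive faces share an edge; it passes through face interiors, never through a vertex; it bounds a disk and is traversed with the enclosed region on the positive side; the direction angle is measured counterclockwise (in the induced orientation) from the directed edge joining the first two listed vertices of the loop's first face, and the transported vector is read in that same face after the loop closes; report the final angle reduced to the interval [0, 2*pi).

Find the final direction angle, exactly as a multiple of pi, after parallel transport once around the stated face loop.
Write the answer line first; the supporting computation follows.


Answer: final direction angle = (13/12)*pi

enclosed vertex P4: corner angles sum to (13/4)*pi, defect = 2*pi - (13/4)*pi = (-5/4)*pi
by Gauss-Bonnet the loop rotates the vector by the enclosed defect sum (positive orientation, mod 2*pi)
final angle = pi/3 - (5/4)*pi = (13/12)*pi (mod 2*pi)


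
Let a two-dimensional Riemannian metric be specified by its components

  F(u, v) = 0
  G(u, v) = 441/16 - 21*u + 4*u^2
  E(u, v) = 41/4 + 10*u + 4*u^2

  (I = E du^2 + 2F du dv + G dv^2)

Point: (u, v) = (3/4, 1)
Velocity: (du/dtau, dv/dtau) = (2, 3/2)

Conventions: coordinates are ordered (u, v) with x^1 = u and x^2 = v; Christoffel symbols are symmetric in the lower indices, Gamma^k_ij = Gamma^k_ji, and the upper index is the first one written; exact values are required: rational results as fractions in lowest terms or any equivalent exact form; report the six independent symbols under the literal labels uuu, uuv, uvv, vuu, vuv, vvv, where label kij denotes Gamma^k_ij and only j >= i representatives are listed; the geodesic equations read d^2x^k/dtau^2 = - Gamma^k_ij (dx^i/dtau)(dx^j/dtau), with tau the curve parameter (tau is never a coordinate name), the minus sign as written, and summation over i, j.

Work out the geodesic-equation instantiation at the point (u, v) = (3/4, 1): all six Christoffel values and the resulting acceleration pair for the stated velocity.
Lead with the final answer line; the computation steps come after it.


Answer: Gamma_uuu = 2/5, Gamma_uuv = 0, Gamma_uvv = 3/8, Gamma_vuu = 0, Gamma_vuv = -8/15, Gamma_vvv = 0; accelerations (d^2u/dtau^2, d^2v/dtau^2) = (-391/160, 16/5)

E = 20, F = 0, G = 225/16 at the point
E_u = 16, E_v = 0, F_u = 0, F_v = 0, G_u = -15, G_v = 0
EG - F^2 = 1125/4;  g^inv = (4/1125) * [[225/16, 0], [0, 20]]
first-kind symbols [ij,l] = (1/2)(d_i g_jl + d_j g_il - d_l g_ij): [uu,u] = E_u/2 = 8, [uu,v] = F_u - E_v/2 = 0, [uv,u] = E_v/2 = 0, [uv,v] = G_u/2 = -15/2, [vv,u] = F_v - G_u/2 = 15/2, [vv,v] = G_v/2 = 0
Gamma^u_ij = (G*[ij,u] - F*[ij,v])/(EG - F^2), Gamma^v_ij = (E*[ij,v] - F*[ij,u])/(EG - F^2)
Gamma_uuu = 2/5, Gamma_uuv = 0, Gamma_uvv = 3/8, Gamma_vuu = 0, Gamma_vuv = -8/15, Gamma_vvv = 0
d^2u/dtau^2 = -(Gamma_uuu*(2)^2 + 2*Gamma_uuv*(2)*(3/2) + Gamma_uvv*(3/2)^2) = -391/160
d^2v/dtau^2 = -(Gamma_vuu*(2)^2 + 2*Gamma_vuv*(2)*(3/2) + Gamma_vvv*(3/2)^2) = 16/5


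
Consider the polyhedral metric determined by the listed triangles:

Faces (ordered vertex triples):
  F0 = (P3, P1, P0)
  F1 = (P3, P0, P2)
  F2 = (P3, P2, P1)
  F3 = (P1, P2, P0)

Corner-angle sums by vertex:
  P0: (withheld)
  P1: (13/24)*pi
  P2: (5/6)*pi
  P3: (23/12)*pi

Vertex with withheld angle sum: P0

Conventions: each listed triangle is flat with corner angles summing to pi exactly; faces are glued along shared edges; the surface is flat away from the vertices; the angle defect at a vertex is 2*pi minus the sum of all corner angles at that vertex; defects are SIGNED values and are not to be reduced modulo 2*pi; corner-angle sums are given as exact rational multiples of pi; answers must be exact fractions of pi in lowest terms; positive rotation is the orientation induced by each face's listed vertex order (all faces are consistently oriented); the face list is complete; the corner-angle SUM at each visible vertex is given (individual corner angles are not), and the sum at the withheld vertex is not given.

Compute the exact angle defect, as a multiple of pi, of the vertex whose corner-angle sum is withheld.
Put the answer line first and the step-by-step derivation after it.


Answer: defect(P0) = (31/24)*pi

V = 4, E = 6, F = 4; chi = V - E + F = 2
Gauss-Bonnet: total defect = 2*pi*chi = 4*pi; visible defects sum to (65/24)*pi


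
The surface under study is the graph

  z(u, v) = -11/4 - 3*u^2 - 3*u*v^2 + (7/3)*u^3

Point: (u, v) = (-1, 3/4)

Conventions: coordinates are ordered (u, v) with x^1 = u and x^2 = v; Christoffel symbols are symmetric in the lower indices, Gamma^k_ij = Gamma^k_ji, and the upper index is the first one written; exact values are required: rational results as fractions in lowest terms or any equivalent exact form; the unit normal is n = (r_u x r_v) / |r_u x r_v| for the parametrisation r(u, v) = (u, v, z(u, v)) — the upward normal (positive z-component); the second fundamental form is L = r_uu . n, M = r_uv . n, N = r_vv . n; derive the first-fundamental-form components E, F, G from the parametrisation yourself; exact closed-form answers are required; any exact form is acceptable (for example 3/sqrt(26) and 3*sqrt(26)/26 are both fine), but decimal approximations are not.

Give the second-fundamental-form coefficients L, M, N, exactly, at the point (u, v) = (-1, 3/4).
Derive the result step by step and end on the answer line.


z_u = 181/16, z_v = 9/2, z_uu = -20, z_uv = -9/2, z_vv = 6
E = 33017/256, F = 1629/32, G = 85/4; answer radicand W^2 = 38201/256
unnormalised second-form numerators: l = -20, m = -9/2, n = 6; L = l/sqrt(38201/256), and similarly M = m/sqrt(W^2), N = n/sqrt(W^2)

Answer: L = -320*sqrt(38201)/38201, M = -72*sqrt(38201)/38201, N = 96*sqrt(38201)/38201


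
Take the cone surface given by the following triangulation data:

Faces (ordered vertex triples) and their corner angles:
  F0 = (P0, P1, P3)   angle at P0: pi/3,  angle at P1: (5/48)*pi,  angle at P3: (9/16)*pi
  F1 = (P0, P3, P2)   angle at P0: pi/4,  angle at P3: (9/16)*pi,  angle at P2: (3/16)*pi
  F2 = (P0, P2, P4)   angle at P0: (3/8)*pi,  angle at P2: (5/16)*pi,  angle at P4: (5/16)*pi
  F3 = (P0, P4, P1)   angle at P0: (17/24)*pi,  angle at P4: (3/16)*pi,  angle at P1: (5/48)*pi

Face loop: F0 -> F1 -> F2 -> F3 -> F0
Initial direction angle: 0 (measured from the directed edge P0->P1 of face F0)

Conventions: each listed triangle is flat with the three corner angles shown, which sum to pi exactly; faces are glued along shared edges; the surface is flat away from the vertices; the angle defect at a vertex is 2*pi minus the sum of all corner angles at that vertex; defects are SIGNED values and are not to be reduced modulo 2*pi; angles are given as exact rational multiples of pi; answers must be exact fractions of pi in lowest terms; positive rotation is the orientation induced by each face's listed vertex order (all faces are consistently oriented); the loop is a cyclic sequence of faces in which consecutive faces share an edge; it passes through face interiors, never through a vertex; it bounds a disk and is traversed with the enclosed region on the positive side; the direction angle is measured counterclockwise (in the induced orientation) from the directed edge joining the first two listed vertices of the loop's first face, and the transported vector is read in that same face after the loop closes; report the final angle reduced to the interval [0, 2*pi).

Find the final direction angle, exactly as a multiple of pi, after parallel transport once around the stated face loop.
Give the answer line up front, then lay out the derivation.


Answer: final direction angle = pi/3

enclosed vertex P0: corner angles sum to (5/3)*pi, defect = 2*pi - (5/3)*pi = pi/3
the final direction is the initial angle plus the enclosed defects, taken mod 2*pi in the induced orientation
final angle = 0 + pi/3 = pi/3 (mod 2*pi)


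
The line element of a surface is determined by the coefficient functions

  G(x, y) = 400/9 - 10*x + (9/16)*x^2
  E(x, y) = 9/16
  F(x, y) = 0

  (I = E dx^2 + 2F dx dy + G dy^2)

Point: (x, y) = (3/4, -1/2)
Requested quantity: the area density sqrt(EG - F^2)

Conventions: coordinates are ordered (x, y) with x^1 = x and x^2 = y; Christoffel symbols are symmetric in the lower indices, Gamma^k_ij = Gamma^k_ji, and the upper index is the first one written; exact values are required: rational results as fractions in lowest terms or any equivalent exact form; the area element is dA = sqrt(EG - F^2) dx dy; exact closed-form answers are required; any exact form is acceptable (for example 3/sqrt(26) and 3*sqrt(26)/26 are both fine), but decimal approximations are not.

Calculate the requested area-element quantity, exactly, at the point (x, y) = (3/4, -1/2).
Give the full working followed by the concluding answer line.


E = 9/16, F = 0, G = 85849/2304; EG - F^2 = 85849/4096

Answer: sqrt(EG - F^2) = 293/64


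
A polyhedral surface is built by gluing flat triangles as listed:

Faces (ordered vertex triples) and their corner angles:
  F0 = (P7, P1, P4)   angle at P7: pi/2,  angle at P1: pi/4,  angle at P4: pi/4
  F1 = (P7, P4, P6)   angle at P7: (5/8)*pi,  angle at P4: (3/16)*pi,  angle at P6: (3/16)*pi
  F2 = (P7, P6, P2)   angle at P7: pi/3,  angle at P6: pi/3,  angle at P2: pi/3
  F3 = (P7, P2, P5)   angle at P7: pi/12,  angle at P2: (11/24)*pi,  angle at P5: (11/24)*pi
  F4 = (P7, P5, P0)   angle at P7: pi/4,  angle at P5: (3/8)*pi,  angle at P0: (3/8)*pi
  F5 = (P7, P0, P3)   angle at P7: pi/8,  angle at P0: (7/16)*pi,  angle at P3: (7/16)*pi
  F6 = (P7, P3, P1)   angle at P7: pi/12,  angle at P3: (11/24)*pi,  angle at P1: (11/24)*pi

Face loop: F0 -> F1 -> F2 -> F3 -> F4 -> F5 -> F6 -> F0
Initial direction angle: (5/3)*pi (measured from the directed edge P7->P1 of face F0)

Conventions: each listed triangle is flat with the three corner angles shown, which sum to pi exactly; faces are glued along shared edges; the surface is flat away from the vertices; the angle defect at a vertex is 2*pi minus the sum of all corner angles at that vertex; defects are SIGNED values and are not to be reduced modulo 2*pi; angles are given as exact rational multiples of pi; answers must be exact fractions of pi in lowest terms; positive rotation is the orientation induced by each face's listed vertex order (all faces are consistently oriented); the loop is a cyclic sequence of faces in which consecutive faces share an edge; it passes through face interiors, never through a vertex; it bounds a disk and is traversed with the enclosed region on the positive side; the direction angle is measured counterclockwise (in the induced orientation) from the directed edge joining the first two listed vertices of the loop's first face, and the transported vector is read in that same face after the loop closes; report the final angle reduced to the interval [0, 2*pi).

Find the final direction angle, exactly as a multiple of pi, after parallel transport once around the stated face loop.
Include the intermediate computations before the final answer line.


enclosed vertex P7: corner angles sum to 2*pi, defect = 2*pi - 2*pi = 0
by Gauss-Bonnet the loop rotates the vector by the enclosed defect sum (positive orientation, mod 2*pi)
final angle = (5/3)*pi + 0 = (5/3)*pi (mod 2*pi)

Answer: final direction angle = (5/3)*pi


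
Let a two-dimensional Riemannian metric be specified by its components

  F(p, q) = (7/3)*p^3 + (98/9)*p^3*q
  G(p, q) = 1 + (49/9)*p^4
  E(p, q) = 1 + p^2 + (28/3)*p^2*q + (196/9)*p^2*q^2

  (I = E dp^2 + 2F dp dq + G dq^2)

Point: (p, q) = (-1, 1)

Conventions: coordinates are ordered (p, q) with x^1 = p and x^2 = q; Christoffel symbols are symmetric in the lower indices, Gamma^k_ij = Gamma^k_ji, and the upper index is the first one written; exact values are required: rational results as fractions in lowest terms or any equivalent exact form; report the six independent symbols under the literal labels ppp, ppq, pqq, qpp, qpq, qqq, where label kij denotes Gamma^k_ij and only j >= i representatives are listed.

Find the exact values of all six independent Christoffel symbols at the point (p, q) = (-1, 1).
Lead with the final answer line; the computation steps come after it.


Answer: Gamma_ppp = -289/347, Gamma_ppq = 238/347, Gamma_pqq = 0, Gamma_qpp = 119/347, Gamma_qpq = -98/347, Gamma_qqq = 0

E = 298/9, F = -119/9, G = 58/9 at the point
E_p = -578/9, E_q = 476/9, F_p = 119/3, F_q = -98/9, G_p = -196/9, G_q = 0
EG - F^2 = 347/9;  g^inv = (9/347) * [[58/9, 119/9], [119/9, 298/9]]
first-kind symbols [ij,l] = (1/2)(d_i g_jl + d_j g_il - d_l g_ij): [pp,p] = E_p/2 = -289/9, [pp,q] = F_p - E_q/2 = 119/9, [pq,p] = E_q/2 = 238/9, [pq,q] = G_p/2 = -98/9, [qq,p] = F_q - G_p/2 = 0, [qq,q] = G_q/2 = 0
Gamma^p_ij = (G*[ij,p] - F*[ij,q])/(EG - F^2), Gamma^q_ij = (E*[ij,q] - F*[ij,p])/(EG - F^2)


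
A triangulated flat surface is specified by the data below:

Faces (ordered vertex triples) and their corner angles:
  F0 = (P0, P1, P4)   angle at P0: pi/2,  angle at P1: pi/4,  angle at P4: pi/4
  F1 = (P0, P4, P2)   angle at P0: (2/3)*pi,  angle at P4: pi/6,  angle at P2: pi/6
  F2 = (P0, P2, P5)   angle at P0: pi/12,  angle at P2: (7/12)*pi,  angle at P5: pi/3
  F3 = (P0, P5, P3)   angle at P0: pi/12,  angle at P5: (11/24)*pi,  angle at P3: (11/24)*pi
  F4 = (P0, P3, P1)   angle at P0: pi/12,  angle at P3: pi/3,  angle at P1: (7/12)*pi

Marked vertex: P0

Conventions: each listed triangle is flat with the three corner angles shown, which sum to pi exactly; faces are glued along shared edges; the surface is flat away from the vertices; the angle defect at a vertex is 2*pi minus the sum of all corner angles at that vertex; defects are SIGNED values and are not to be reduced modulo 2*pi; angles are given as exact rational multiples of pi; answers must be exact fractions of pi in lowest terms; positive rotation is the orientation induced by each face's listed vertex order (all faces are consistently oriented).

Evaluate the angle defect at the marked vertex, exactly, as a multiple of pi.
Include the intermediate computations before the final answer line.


Sum of corner angles at P0: (17/12)*pi
defect = 2*pi - (17/12)*pi

Answer: defect(P0) = (7/12)*pi


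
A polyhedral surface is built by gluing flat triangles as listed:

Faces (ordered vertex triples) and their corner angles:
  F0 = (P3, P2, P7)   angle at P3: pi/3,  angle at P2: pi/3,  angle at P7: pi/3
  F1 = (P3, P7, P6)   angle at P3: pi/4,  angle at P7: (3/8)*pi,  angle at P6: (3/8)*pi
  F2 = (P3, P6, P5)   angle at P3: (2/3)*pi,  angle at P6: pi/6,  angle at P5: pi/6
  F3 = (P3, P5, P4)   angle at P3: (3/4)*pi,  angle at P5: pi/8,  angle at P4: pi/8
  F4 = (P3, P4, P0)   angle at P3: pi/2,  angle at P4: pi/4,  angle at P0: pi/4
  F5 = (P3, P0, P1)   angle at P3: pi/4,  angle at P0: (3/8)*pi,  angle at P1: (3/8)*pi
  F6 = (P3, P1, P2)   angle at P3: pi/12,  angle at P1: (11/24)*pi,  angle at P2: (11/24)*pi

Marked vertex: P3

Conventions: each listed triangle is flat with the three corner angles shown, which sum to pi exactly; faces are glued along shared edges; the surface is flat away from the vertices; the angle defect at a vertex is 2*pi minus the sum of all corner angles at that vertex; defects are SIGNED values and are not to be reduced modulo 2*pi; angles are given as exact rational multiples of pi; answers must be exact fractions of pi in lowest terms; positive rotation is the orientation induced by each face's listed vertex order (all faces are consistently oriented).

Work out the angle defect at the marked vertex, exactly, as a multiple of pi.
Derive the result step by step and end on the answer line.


Sum of corner angles at P3: (17/6)*pi
defect = 2*pi - (17/6)*pi

Answer: defect(P3) = (-5/6)*pi


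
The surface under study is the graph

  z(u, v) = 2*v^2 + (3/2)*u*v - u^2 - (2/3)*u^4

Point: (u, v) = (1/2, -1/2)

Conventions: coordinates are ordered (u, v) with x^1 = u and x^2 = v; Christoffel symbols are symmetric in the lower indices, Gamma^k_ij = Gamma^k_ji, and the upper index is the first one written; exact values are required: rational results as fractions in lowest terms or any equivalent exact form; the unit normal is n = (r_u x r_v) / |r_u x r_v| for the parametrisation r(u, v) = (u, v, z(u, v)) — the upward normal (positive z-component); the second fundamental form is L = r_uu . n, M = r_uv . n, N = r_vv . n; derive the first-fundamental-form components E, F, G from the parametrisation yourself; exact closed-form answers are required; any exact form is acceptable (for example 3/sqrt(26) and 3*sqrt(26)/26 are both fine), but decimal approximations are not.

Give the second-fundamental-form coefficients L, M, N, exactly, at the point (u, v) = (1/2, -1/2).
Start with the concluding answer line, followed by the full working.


Answer: L = -24*sqrt(994)/497, M = 9*sqrt(994)/497, N = 24*sqrt(994)/497

z_u = -25/12, z_v = -5/4, z_uu = -4, z_uv = 3/2, z_vv = 4
E = 769/144, F = 125/48, G = 41/16; answer radicand W^2 = 497/72
unnormalised second-form numerators: l = -4, m = 3/2, n = 4; L = l/sqrt(497/72), and similarly M = m/sqrt(W^2), N = n/sqrt(W^2)


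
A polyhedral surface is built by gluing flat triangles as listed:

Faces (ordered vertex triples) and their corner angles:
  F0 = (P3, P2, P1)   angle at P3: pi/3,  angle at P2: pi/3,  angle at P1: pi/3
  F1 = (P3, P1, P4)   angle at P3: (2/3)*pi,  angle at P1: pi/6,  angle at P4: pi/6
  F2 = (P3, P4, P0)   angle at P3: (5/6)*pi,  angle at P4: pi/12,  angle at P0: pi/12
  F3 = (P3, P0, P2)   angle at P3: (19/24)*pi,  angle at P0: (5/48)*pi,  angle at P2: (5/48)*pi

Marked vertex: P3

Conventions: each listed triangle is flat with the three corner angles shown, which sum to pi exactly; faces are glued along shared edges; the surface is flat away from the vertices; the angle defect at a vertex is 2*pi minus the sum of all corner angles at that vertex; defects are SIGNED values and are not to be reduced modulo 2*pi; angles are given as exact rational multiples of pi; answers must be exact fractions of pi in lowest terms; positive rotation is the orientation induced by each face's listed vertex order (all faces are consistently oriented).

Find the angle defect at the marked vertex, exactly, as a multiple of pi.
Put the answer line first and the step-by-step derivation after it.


Answer: defect(P3) = (-5/8)*pi

Sum of corner angles at P3: (21/8)*pi
defect = 2*pi - (21/8)*pi


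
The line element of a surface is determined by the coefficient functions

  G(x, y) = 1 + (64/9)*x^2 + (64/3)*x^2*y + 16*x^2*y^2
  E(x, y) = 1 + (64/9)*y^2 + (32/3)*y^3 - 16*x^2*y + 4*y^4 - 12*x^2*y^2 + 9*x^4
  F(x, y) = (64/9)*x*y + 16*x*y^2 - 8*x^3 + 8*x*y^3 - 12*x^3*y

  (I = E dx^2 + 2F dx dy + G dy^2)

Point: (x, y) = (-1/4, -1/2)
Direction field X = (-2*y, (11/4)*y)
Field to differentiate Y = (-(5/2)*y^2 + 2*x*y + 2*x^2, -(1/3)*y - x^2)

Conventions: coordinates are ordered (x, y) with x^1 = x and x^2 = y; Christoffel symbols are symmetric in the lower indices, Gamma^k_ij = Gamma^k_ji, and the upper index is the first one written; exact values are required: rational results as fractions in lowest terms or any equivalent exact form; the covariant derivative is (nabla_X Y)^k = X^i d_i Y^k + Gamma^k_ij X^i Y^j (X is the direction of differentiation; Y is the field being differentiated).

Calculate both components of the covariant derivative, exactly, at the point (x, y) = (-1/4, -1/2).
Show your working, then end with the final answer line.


E = 4705/2304, F = 49/288, G = 37/36 at the point
E_x = -49/16, E_y = -49/36, F_x = -67/72, F_y = 131/144, G_x = -2/9, G_y = 1/3
EG - F^2 = 4769/2304;  g^inv = (2304/4769) * [[37/36, -49/288], [-49/288, 4705/2304]]
first-kind symbols [ij,l] = (1/2)(d_i g_jl + d_j g_il - d_l g_ij): [xx,x] = E_x/2 = -49/32, [xx,y] = F_x - E_y/2 = -1/4, [xy,x] = E_y/2 = -49/72, [xy,y] = G_x/2 = -1/9, [yy,x] = F_y - G_x/2 = 49/48, [yy,y] = G_y/2 = 1/6
Gamma^x_ij = (G*[ij,x] - F*[ij,y])/(EG - F^2), Gamma^y_ij = (E*[ij,y] - F*[ij,x])/(EG - F^2)
Gamma_xxx = -3528/4769, Gamma_xxy = -1568/4769, Gamma_xyy = 2352/4769, Gamma_yxx = -576/4769, Gamma_yxy = -256/4769, Gamma_yyy = 384/4769
X = (1, -11/8), Y = (-1/4, 5/48) at the point

Answer: (nabla_X Y)^x = -547439/114456, (nabla_X Y)^y = 36357/38152


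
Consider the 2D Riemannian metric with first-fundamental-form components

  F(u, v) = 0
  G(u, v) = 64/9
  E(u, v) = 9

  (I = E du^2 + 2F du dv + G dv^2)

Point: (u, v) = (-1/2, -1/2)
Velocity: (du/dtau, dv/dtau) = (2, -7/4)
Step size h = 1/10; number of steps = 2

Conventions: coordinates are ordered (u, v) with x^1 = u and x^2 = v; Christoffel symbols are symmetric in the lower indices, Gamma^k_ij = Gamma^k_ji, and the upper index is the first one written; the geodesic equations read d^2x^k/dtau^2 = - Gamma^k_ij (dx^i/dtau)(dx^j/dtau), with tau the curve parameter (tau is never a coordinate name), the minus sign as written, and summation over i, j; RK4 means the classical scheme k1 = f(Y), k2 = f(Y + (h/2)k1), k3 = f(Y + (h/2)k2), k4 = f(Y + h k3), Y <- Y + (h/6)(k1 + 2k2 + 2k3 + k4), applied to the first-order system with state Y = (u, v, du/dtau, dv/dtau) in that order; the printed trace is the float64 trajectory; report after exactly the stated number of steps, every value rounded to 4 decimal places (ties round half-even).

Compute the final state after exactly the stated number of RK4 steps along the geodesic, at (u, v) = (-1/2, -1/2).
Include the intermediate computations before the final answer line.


f(Y) = (du/dtau, dv/dtau, -Gamma^u_ij Y'^i Y'^j, -Gamma^v_ij Y'^i Y'^j) with the Gammas evaluated at the stage position; h = 0.100000; intermediate values shown to 6 dp
step 0: u = -0.5000, v = -0.5000, du/dtau = 2.0000, dv/dtau = -1.7500
step 1:
  k1: at (u, v) = (-0.500000, -0.500000), (du/dtau, dv/dtau) = (2.000000, -1.750000); Gamma_uuu = 0.000000, Gamma_uuv = 0.000000, Gamma_uvv = 0.000000, Gamma_vuu = 0.000000, Gamma_vuv = 0.000000, Gamma_vvv = 0.000000; k1 = (2.000000, -1.750000, 0.000000, 0.000000)
  k2: at (u, v) = (-0.400000, -0.587500), (du/dtau, dv/dtau) = (2.000000, -1.750000); Gamma_uuu = 0.000000, Gamma_uuv = 0.000000, Gamma_uvv = 0.000000, Gamma_vuu = 0.000000, Gamma_vuv = 0.000000, Gamma_vvv = 0.000000; k2 = (2.000000, -1.750000, 0.000000, 0.000000)
  k3: at (u, v) = (-0.400000, -0.587500), (du/dtau, dv/dtau) = (2.000000, -1.750000); Gamma_uuu = 0.000000, Gamma_uuv = 0.000000, Gamma_uvv = 0.000000, Gamma_vuu = 0.000000, Gamma_vuv = 0.000000, Gamma_vvv = 0.000000; k3 = (2.000000, -1.750000, 0.000000, 0.000000)
  k4: at (u, v) = (-0.300000, -0.675000), (du/dtau, dv/dtau) = (2.000000, -1.750000); Gamma_uuu = 0.000000, Gamma_uuv = 0.000000, Gamma_uvv = 0.000000, Gamma_vuu = 0.000000, Gamma_vuv = 0.000000, Gamma_vvv = 0.000000; k4 = (2.000000, -1.750000, 0.000000, 0.000000)
  Y <- Y + (h/6)(k1 + 2k2 + 2k3 + k4): u = -0.3000, v = -0.6750, du/dtau = 2.0000, dv/dtau = -1.7500
step 2:
  k1: at (u, v) = (-0.300000, -0.675000), (du/dtau, dv/dtau) = (2.000000, -1.750000); Gamma_uuu = 0.000000, Gamma_uuv = 0.000000, Gamma_uvv = 0.000000, Gamma_vuu = 0.000000, Gamma_vuv = 0.000000, Gamma_vvv = 0.000000; k1 = (2.000000, -1.750000, 0.000000, 0.000000)
  k2: at (u, v) = (-0.200000, -0.762500), (du/dtau, dv/dtau) = (2.000000, -1.750000); Gamma_uuu = 0.000000, Gamma_uuv = 0.000000, Gamma_uvv = 0.000000, Gamma_vuu = 0.000000, Gamma_vuv = 0.000000, Gamma_vvv = 0.000000; k2 = (2.000000, -1.750000, 0.000000, 0.000000)
  k3: at (u, v) = (-0.200000, -0.762500), (du/dtau, dv/dtau) = (2.000000, -1.750000); Gamma_uuu = 0.000000, Gamma_uuv = 0.000000, Gamma_uvv = 0.000000, Gamma_vuu = 0.000000, Gamma_vuv = 0.000000, Gamma_vvv = 0.000000; k3 = (2.000000, -1.750000, 0.000000, 0.000000)
  k4: at (u, v) = (-0.100000, -0.850000), (du/dtau, dv/dtau) = (2.000000, -1.750000); Gamma_uuu = 0.000000, Gamma_uuv = 0.000000, Gamma_uvv = 0.000000, Gamma_vuu = 0.000000, Gamma_vuv = 0.000000, Gamma_vvv = 0.000000; k4 = (2.000000, -1.750000, 0.000000, 0.000000)
  Y <- Y + (h/6)(k1 + 2k2 + 2k3 + k4): u = -0.1000, v = -0.8500, du/dtau = 2.0000, dv/dtau = -1.7500

Answer: u = -0.1000, v = -0.8500, du/dtau = 2.0000, dv/dtau = -1.7500
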